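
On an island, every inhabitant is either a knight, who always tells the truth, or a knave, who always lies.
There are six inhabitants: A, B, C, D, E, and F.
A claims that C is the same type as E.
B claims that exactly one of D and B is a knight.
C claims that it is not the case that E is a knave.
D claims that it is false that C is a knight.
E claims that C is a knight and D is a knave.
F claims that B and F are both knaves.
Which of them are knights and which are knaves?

A is a knight, B is a knight, C is a knight, D is a knave, E is a knight, and F is a knave.

As a knight, A's statement "C is the same type as E" should be true; it is.
B (knight): "exactly one of D and B is a knight" — true. ✓
C is a knight; "it is not the case that E is a knave" is true, as required.
D is a knave, so "it is false that C is a knight" must be False — and it is.
E is a knight; "C is a knight and D is a knave" is true, as required.
F (knave): "B and F are both knaves" — False. ✓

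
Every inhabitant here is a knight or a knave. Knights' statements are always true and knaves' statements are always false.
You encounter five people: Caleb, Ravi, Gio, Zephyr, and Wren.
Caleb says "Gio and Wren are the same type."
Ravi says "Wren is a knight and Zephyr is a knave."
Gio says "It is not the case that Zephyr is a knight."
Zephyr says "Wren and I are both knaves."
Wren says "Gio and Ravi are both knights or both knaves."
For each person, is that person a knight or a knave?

Caleb is a knight, Ravi is a knight, Gio is a knight, Zephyr is a knave, and Wren is a knight.

Suppose Caleb is a knave. Then Caleb's statement "Gio and Wren are the same type" would have to be false. Checking the 16 ways to assign the others, none is consistent with every speaker.
(For instance, with Ravi=knight, Gio=knight, Zephyr=knave, Wren=knight, Caleb's claim "Gio and Wren are the same type" comes out true where it would need to be false.)
So Caleb must be a knight, making "Gio and Wren are the same type" true. Taking Caleb=knight, Ravi=knight, Gio=knight, Zephyr=knave, Wren=knight, each remaining statement checks out:
  Ravi (knight): "Wren is a knight and Zephyr is a knave" — true. ✓
  Gio (knight): "it is not the case that Zephyr is a knight" — true. ✓
  Zephyr (knave): "Wren and I are both knaves" — false. ✓
  Wren (knight): "Gio and Ravi are both knights or both knaves" — true. ✓
This is the unique consistent assignment.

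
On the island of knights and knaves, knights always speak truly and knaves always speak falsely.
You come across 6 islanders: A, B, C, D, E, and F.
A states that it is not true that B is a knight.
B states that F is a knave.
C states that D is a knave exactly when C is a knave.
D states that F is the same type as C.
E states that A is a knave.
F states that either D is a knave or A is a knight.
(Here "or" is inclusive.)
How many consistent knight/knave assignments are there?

2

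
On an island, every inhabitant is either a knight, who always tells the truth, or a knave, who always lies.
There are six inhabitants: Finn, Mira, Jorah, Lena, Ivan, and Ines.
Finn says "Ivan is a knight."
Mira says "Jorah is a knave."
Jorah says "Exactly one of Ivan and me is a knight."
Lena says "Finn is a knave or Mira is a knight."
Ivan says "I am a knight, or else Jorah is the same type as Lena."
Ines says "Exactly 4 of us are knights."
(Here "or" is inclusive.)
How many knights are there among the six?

The unique consistent assignment is Finn=knave, Mira=knight, Jorah=knave, Lena=knight, Ivan=knave, Ines=knave.
That has 2 knights.

2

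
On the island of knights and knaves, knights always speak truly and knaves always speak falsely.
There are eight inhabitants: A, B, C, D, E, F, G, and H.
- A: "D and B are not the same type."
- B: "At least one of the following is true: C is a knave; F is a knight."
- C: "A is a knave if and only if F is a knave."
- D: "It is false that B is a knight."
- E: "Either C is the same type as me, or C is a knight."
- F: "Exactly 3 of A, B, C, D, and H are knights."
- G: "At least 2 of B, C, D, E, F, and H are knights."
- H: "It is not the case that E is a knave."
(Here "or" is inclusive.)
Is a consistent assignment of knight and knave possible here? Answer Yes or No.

No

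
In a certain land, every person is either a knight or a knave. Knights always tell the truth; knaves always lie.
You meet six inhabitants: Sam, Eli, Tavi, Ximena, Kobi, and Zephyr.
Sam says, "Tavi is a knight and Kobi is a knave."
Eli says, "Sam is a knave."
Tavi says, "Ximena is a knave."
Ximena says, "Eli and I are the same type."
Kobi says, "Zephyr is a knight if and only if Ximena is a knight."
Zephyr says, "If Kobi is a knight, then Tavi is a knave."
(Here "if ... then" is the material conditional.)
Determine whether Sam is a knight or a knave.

Sam is a knave.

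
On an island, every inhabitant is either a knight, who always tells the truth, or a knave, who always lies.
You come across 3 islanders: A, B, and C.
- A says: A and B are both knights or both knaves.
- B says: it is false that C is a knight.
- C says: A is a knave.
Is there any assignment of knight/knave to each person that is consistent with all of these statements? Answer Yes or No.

Yes

One consistent assignment: A=knight, B=knight, C=knave.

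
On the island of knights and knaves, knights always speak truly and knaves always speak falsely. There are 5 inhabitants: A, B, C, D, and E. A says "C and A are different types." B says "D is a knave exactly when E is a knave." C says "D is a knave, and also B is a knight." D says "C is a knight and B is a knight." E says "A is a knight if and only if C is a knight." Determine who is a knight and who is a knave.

A is a knave, B is a knave, C is a knave, D is a knave, and E is a knight.

A is a knave, so "C and A are different types" must be false — and it is.
B is a knave, so "D is a knave exactly when E is a knave" must be false — and it is.
C (knave): "D is a knave, and also B is a knight" — false. ✓
Since D is a knave, "C is a knight and B is a knight" needs to be false, which holds.
E (knight): "A is a knight if and only if C is a knight" — True. ✓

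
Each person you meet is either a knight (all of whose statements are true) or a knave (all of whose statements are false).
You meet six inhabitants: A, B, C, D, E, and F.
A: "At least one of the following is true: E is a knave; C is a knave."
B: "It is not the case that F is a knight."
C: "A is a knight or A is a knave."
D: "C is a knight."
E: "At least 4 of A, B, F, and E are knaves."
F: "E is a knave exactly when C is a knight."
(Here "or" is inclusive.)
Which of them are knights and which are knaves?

A is a knight, B is a knave, C is a knight, D is a knight, E is a knave, and F is a knight.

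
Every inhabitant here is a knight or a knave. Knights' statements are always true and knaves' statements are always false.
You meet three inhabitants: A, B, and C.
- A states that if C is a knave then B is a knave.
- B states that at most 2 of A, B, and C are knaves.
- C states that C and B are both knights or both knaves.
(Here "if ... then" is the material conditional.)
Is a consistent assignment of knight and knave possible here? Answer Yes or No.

Yes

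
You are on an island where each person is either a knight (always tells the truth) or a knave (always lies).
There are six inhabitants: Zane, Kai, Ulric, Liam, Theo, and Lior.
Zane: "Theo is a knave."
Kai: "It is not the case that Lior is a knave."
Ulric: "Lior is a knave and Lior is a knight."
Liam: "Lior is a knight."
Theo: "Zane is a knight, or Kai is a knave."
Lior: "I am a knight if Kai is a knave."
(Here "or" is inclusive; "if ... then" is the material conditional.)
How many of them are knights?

1

The unique consistent assignment is Zane=knave, Kai=knave, Ulric=knave, Liam=knave, Theo=knight, Lior=knave.
That has 1 knight.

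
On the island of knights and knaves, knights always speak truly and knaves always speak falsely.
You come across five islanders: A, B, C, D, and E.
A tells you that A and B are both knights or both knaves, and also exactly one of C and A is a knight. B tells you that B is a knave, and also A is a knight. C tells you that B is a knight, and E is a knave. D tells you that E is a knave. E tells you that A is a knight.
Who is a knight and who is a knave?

A is a knave, B is a knave, C is a knave, D is a knight, and E is a knave.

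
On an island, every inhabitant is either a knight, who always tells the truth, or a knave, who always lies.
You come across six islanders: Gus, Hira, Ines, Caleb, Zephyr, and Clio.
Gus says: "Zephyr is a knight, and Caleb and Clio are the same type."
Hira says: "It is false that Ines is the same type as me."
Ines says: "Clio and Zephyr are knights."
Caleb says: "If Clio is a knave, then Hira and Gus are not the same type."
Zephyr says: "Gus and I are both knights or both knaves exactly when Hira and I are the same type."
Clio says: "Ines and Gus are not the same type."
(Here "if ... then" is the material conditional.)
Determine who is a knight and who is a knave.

As a knave, Gus's statement "Zephyr is a knight, and Caleb and Clio are the same type" should be False; it is.
As a knight, Hira's statement "it is false that Ines is the same type as me" should be true; it is.
Since Ines is a knave, "Clio and Zephyr are knights" needs to be False, which holds.
Since Caleb is a knight, "if Clio is a knave, then Hira and Gus are not the same type" needs to be true, which holds.
Since Zephyr is a knave, "Gus and I are both knights or both knaves exactly when Hira and I are the same type" needs to be False, which holds.
Clio is a knave, so "Ines and Gus are not the same type" must be False — and it is.

Knights: Hira and Caleb. Knaves: Gus, Ines, Zephyr, and Clio.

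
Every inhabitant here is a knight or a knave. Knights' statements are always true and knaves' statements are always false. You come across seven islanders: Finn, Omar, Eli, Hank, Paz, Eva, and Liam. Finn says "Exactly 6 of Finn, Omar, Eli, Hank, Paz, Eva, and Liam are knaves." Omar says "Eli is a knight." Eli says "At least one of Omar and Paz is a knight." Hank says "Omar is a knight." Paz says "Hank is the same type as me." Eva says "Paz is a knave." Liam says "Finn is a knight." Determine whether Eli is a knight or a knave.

Eli is a knight.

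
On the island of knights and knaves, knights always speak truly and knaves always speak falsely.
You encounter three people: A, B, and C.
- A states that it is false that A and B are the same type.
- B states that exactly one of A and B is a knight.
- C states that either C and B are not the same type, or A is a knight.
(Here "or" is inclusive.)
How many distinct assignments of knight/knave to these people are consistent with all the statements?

Consistent assignments:
  A=knave, B=knave, C=knight
  A=knave, B=knave, C=knave

2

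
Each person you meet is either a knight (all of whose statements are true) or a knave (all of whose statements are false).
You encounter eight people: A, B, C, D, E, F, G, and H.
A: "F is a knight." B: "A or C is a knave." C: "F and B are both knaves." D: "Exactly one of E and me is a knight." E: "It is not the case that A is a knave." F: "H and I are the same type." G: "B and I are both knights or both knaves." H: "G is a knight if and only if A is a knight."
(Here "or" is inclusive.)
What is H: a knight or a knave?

Consistent assignments: {A=knave, B=knight, C=knave, D=knight, E=knave, F=knave, G=knave, H=knight}; {A=knave, B=knight, C=knave, D=knave, E=knave, F=knave, G=knave, H=knight}
In every consistent assignment, H is a knight.

H is a knight.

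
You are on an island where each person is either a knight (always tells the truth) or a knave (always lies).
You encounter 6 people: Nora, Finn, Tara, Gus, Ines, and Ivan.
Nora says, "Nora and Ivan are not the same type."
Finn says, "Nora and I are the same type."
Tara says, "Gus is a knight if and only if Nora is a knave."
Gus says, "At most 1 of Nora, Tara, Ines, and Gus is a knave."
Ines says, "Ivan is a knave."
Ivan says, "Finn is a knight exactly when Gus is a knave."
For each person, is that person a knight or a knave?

Nora is a knight, Finn is a knight, Tara is a knave, Gus is a knight, Ines is a knight, and Ivan is a knave.

As a knight, Nora's statement "Nora and Ivan are not the same type" should be True; it is.
Finn is a knight, and the claim "Nora and I are the same type" is indeed True.
Tara is a knave; "Gus is a knight if and only if Nora is a knave" is False, as required.
Gus is a knight, so "at most 1 of Nora, Tara, Ines, and Gus is a knave" must be True — and it is.
Ines is a knight, and the claim "Ivan is a knave" is indeed True.
Ivan (knave): "Finn is a knight exactly when Gus is a knave" — False. ✓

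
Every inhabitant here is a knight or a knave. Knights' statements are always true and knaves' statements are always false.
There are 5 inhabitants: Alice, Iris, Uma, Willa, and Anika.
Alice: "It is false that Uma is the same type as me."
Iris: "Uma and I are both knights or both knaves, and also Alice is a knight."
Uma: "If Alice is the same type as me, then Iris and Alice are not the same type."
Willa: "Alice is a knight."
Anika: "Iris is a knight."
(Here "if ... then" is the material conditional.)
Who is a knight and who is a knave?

Alice is a knave, Iris is a knave, Uma is a knave, Willa is a knave, and Anika is a knave.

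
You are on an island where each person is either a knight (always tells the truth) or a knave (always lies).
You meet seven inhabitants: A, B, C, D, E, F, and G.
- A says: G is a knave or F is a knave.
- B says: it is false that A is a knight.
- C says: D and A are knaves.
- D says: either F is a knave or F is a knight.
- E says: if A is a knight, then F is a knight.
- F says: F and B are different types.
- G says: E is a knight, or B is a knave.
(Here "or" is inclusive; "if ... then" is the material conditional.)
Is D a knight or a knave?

D is a knight.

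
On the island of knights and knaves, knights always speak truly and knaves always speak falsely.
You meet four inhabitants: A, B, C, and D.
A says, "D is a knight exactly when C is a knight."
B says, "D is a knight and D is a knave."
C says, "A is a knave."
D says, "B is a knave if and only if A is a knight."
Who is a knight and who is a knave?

A is a knave, B is a knave, C is a knight, and D is a knave.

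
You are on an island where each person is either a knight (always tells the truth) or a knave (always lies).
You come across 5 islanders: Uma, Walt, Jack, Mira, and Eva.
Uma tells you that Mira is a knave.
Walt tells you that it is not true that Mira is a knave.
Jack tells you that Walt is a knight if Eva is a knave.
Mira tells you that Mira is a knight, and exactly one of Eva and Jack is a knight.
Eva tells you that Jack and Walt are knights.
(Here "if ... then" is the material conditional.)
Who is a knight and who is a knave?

Uma is a knight, Walt is a knave, Jack is a knave, Mira is a knave, and Eva is a knave.

Suppose Uma is a knave. Then Uma's statement "Mira is a knave" would have to be false. Checking the 16 ways to assign the others, none is consistent with every speaker.
(For instance, with Walt=knave, Jack=knave, Mira=knave, Eva=knave, Uma's claim "Mira is a knave" comes out true where it would need to be false.)
So Uma must be a knight, making "Mira is a knave" true. Taking Uma=knight, Walt=knave, Jack=knave, Mira=knave, Eva=knave, each remaining statement checks out:
  Walt (knave): "it is not true that Mira is a knave" — false. ✓
  Jack (knave): "Walt is a knight if Eva is a knave" — false. ✓
  Mira (knave): "Mira is a knight, and exactly one of Eva and Jack is a knight" — false. ✓
  Eva (knave): "Jack and Walt are knights" — false. ✓
This is the unique consistent assignment.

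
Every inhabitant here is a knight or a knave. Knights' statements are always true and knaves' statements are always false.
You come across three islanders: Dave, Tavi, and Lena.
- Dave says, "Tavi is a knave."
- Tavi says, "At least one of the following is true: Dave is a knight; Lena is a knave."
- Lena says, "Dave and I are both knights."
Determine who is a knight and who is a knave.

Dave is a knave, and the claim "Tavi is a knave" is indeed False.
Tavi is a knight; "at least one of the following is true: Dave is a knight; Lena is a knave" is True, as required.
Since Lena is a knave, "Dave and I are both knights" needs to be False, which holds.

Dave is a knave, Tavi is a knight, and Lena is a knave.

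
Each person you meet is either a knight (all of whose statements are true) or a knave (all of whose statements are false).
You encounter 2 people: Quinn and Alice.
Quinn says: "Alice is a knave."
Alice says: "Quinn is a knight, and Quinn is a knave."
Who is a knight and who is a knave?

Quinn is a knight and Alice is a knave.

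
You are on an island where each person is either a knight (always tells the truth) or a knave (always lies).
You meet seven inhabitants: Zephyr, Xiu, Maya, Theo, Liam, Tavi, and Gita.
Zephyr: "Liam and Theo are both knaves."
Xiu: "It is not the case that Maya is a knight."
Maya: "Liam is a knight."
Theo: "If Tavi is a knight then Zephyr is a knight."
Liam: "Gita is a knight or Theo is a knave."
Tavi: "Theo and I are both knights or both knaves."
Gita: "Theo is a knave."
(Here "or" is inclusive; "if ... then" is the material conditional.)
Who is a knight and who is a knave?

Zephyr is a knave; "Liam and Theo are both knaves" is false, as required.
Xiu is a knight, and the claim "it is not the case that Maya is a knight" is indeed True.
As a knave, Maya's statement "Liam is a knight" should be false; it is.
As a knight, Theo's statement "if Tavi is a knight then Zephyr is a knight" should be True; it is.
Liam is a knave, so "Gita is a knight or Theo is a knave" must be false — and it is.
Tavi is a knave; "Theo and I are both knights or both knaves" is false, as required.
Since Gita is a knave, "Theo is a knave" needs to be false, which holds.

Knights: Xiu and Theo. Knaves: Zephyr, Maya, Liam, Tavi, and Gita.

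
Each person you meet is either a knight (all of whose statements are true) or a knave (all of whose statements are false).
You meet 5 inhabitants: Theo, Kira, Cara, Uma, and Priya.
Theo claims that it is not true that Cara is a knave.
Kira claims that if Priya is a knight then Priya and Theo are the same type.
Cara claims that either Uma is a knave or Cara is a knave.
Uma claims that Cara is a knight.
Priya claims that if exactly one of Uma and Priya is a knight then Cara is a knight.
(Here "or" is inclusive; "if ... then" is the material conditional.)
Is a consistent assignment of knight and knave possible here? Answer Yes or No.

No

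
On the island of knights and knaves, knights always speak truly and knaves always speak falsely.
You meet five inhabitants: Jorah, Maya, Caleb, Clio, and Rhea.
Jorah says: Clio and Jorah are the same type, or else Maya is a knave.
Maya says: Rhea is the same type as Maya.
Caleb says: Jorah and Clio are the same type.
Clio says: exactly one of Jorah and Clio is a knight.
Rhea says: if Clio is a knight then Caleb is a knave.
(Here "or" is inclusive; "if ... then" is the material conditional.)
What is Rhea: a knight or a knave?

Consistent assignments: {Jorah=knave, Maya=knight, Caleb=knave, Clio=knight, Rhea=knight}
In every consistent assignment, Rhea is a knight.

Rhea is a knight.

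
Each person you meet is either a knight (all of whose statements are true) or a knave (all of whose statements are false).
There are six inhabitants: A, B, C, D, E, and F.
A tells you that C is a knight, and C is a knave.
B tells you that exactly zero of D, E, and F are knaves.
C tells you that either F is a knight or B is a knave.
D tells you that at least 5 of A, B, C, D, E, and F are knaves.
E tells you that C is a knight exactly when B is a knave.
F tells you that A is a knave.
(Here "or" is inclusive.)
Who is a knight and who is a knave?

A is a knave, and the claim "C is a knight, and C is a knave" is indeed false.
B is a knave, so "exactly zero of D, E, and F are knaves" must be false — and it is.
As a knight, C's statement "either F is a knight or B is a knave" should be true; it is.
D (knave): "at least 5 of A, B, C, D, E, and F are knaves" — false. ✓
E is a knight, and the claim "C is a knight exactly when B is a knave" is indeed true.
F (knight): "A is a knave" — true. ✓

A is a knave, B is a knave, C is a knight, D is a knave, E is a knight, and F is a knight.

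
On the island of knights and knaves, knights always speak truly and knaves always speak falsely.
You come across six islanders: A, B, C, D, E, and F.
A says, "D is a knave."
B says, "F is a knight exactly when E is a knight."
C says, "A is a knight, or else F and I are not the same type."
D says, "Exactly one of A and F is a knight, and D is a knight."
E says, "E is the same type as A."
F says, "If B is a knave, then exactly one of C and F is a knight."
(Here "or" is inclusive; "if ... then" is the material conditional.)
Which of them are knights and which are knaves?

Knights: A, B, C, E, and F. Knaves: D.

A (knight): "D is a knave" — True. ✓
Since B is a knight, "F is a knight exactly when E is a knight" needs to be True, which holds.
Since C is a knight, "A is a knight, or else F and I are not the same type" needs to be True, which holds.
As a knave, D's statement "exactly one of A and F is a knight, and D is a knight" should be false; it is.
E is a knight, so "E is the same type as A" must be True — and it is.
F is a knight; "if B is a knave, then exactly one of C and F is a knight" is True, as required.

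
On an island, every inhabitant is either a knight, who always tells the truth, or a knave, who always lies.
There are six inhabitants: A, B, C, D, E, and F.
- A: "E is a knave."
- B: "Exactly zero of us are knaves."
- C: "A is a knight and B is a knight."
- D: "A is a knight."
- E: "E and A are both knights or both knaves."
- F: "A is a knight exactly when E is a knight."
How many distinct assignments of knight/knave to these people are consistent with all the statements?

1

Consistent assignments:
  A=knight, B=knave, C=knave, D=knight, E=knave, F=knave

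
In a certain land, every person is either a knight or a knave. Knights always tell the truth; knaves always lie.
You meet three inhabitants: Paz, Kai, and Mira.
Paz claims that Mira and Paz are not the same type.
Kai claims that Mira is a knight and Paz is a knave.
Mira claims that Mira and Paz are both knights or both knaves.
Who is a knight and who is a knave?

Paz is a knight, Kai is a knave, and Mira is a knave.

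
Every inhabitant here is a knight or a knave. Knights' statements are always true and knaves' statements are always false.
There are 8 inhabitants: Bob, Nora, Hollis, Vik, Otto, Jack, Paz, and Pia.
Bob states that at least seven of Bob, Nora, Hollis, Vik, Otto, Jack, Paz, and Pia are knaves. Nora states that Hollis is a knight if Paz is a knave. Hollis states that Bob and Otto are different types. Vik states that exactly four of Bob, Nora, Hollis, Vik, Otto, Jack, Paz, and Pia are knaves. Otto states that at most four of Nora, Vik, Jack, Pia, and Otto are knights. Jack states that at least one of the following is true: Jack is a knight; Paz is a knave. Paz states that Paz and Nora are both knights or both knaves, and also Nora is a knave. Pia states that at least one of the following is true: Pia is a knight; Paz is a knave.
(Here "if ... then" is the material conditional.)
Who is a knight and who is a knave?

Knights: Nora, Hollis, Otto, Jack, and Pia. Knaves: Bob, Vik, and Paz.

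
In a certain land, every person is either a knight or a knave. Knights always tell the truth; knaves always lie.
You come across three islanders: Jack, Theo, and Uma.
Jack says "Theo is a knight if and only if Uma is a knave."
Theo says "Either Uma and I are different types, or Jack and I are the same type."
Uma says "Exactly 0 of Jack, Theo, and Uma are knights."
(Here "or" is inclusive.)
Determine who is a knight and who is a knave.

Jack is a knight, Theo is a knight, and Uma is a knave.

Jack is a knight, so "Theo is a knight if and only if Uma is a knave" must be True — and it is.
Theo (knight): "either Uma and I are different types, or Jack and I are the same type" — True. ✓
Uma (knave): "exactly 0 of Jack, Theo, and Uma are knights" — false. ✓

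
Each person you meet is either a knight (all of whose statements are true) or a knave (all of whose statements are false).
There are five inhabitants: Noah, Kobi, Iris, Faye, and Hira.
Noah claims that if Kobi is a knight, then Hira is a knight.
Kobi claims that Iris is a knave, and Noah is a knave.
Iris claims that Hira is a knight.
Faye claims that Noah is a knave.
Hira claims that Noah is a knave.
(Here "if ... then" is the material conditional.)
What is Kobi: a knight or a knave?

Kobi is a knave.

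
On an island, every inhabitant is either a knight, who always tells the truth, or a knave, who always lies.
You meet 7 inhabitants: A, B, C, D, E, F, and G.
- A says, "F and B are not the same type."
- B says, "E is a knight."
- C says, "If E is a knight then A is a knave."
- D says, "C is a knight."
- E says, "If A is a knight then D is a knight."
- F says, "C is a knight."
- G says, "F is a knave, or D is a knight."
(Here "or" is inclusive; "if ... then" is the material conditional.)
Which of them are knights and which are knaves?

A is a knave, B is a knight, C is a knight, D is a knight, E is a knight, F is a knight, and G is a knight.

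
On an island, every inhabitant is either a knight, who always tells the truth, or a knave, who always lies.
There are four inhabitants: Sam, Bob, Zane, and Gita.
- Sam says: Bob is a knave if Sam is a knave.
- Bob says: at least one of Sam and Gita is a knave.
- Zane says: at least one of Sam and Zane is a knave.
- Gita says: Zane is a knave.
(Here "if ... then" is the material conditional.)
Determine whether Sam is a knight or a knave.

Sam is a knave.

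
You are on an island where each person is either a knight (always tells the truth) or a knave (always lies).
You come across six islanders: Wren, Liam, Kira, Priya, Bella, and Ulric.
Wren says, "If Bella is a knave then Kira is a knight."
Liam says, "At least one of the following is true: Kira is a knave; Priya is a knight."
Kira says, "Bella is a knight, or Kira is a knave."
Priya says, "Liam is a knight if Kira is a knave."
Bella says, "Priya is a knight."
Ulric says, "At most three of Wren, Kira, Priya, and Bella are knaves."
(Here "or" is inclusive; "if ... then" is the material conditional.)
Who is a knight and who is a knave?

Wren is a knight, Liam is a knight, Kira is a knight, Priya is a knight, Bella is a knight, and Ulric is a knight.

Wren is a knight, so "if Bella is a knave then Kira is a knight" must be True — and it is.
Liam is a knight, and the claim "at least one of the following is true: Kira is a knave; Priya is a knight" is indeed True.
Since Kira is a knight, "Bella is a knight, or Kira is a knave" needs to be True, which holds.
Priya is a knight, and the claim "Liam is a knight if Kira is a knave" is indeed True.
Bella is a knight, and the claim "Priya is a knight" is indeed True.
Ulric is a knight, and the claim "at most three of Wren, Kira, Priya, and Bella are knaves" is indeed True.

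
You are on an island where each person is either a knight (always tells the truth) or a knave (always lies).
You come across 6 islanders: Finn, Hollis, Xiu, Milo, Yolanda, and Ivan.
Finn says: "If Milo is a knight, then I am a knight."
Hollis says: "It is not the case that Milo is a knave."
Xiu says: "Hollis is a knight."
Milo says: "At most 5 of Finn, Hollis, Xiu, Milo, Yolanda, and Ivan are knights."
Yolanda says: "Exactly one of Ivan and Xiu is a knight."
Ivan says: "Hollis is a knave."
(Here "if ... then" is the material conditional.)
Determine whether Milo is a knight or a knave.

Milo is a knight.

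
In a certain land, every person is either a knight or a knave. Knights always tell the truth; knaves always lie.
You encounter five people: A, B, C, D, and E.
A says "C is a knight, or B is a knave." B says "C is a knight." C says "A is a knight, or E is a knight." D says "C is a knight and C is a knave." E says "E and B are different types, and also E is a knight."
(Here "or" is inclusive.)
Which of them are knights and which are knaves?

Knights: A, B, and C. Knaves: D and E.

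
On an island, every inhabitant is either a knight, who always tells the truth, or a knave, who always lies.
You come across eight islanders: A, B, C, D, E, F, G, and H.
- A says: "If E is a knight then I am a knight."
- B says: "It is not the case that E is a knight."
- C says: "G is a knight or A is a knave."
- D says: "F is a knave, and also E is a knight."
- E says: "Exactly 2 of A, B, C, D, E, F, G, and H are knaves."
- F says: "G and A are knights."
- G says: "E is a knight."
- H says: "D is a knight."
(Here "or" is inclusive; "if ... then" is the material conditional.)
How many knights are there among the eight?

2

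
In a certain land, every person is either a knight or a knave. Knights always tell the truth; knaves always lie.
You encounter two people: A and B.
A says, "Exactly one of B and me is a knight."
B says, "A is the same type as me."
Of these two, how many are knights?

1

The unique consistent assignment is A=knight, B=knave.
That has 1 knight.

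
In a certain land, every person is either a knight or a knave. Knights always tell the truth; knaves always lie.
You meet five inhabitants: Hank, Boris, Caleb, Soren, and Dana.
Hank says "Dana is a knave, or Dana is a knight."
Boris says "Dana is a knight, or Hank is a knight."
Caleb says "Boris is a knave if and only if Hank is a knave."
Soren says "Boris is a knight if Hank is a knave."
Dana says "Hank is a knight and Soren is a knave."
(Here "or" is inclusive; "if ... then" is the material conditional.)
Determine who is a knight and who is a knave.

Hank is a knight, Boris is a knight, Caleb is a knight, Soren is a knight, and Dana is a knave.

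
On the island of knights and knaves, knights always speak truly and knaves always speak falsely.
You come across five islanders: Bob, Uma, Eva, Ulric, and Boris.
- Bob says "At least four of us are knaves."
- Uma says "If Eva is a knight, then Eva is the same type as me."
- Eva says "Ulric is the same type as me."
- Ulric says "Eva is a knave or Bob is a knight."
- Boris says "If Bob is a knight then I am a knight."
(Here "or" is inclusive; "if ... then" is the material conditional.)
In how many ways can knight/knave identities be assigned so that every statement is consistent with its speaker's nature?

Consistent assignments:
  Bob=knave, Uma=knight, Eva=knave, Ulric=knight, Boris=knight

1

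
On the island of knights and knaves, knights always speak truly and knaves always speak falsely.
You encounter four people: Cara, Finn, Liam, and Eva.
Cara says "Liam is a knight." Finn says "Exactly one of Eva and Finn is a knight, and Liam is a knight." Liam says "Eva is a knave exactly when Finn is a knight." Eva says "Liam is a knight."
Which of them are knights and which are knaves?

Since Cara is a knave, "Liam is a knight" needs to be false, which holds.
Since Finn is a knave, "exactly one of Eva and Finn is a knight, and Liam is a knight" needs to be false, which holds.
Liam is a knave, and the claim "Eva is a knave exactly when Finn is a knight" is indeed false.
Eva (knave): "Liam is a knight" — false. ✓

Cara is a knave, Finn is a knave, Liam is a knave, and Eva is a knave.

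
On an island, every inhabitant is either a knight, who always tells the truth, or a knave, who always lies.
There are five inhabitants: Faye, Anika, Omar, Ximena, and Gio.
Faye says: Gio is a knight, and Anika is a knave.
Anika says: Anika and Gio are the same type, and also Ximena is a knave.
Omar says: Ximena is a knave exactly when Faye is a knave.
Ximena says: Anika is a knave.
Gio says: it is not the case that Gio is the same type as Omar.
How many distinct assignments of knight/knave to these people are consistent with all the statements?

1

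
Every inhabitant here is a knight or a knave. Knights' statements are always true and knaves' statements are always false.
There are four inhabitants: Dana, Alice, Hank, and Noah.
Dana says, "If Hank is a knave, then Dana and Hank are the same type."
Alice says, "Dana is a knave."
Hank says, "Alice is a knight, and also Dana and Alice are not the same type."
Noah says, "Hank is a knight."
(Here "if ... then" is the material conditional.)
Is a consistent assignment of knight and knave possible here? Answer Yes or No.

Checking all 16 assignments, each has at least one speaker whose statement's truth value contradicts their type.

No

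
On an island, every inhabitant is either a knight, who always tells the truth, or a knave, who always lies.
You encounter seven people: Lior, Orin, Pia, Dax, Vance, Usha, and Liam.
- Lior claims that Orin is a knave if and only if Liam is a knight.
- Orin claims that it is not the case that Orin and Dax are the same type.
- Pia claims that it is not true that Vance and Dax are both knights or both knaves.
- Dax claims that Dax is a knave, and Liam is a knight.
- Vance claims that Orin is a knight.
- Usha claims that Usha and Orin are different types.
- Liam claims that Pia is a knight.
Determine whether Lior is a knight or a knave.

Lior is a knave.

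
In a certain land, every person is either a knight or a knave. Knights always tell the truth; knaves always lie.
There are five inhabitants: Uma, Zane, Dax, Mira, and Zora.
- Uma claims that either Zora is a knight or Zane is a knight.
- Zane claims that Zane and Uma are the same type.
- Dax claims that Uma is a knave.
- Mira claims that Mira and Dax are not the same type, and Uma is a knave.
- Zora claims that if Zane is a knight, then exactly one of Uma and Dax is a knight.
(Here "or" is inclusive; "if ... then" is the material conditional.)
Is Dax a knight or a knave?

Dax is a knave.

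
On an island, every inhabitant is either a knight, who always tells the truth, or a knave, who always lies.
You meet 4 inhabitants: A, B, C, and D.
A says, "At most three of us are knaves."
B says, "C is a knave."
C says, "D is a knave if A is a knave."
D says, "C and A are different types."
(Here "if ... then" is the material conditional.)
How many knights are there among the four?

The unique consistent assignment is A=knight, B=knave, C=knight, D=knave.
That has 2 knights.

2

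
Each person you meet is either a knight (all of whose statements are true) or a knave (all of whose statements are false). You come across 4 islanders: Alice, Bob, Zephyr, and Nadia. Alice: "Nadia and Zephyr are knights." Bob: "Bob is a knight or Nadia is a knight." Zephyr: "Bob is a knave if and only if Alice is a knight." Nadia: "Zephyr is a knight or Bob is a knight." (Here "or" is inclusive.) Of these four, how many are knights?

0

The unique consistent assignment is Alice=knave, Bob=knave, Zephyr=knave, Nadia=knave.
That has 0 knights.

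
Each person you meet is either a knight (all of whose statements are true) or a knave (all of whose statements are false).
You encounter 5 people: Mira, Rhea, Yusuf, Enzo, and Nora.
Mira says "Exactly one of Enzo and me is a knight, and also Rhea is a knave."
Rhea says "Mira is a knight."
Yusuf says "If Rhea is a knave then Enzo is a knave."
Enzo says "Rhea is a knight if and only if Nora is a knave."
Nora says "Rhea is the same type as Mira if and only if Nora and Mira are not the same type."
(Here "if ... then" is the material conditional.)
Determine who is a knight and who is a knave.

Suppose Mira is a knight. Then Mira's statement "exactly one of Enzo and me is a knight, and also Rhea is a knave" would have to be true. Checking the 16 ways to assign the others, none is consistent with every speaker.
(For instance, with Rhea=knave, Yusuf=knight, Enzo=knave, Nora=knave, Rhea's claim "Mira is a knight" comes out true where it would need to be false.)
So Mira must be a knave, making "exactly one of Enzo and me is a knight, and also Rhea is a knave" false. Taking Mira=knave, Rhea=knave, Yusuf=knight, Enzo=knave, Nora=knave, each remaining statement checks out:
  Rhea (knave): "Mira is a knight" — false. ✓
  Yusuf (knight): "if Rhea is a knave then Enzo is a knave" — true. ✓
  Enzo (knave): "Rhea is a knight if and only if Nora is a knave" — false. ✓
  Nora (knave): "Rhea is the same type as Mira if and only if Nora and Mira are not the same type" — false. ✓
This is the unique consistent assignment.

Mira is a knave, Rhea is a knave, Yusuf is a knight, Enzo is a knave, and Nora is a knave.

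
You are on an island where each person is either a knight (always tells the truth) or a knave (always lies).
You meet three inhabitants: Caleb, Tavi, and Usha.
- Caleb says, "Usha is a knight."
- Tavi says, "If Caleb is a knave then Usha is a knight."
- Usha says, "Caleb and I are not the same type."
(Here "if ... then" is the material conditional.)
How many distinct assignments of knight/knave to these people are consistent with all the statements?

1

Consistent assignments:
  Caleb=knave, Tavi=knave, Usha=knave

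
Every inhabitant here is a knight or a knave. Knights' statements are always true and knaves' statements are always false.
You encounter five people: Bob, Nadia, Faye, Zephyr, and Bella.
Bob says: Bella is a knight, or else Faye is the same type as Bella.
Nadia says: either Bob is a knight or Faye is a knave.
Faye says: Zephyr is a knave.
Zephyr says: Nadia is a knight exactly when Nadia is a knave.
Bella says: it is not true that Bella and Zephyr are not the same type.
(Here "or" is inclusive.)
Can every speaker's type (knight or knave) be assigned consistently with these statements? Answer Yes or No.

No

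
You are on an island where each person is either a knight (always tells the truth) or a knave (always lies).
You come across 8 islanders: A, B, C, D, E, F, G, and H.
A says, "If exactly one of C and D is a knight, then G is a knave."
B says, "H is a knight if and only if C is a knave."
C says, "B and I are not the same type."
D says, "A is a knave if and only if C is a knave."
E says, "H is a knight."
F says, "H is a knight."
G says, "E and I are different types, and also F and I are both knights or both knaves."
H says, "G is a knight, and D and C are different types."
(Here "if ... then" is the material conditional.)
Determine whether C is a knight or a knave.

C is a knave.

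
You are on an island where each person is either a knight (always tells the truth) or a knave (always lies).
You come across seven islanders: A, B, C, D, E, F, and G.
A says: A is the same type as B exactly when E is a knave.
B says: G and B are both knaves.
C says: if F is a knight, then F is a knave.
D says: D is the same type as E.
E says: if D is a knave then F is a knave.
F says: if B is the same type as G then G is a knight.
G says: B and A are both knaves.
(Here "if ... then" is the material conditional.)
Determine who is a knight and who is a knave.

A is a knave, B is a knave, C is a knave, D is a knight, E is a knight, F is a knight, and G is a knight.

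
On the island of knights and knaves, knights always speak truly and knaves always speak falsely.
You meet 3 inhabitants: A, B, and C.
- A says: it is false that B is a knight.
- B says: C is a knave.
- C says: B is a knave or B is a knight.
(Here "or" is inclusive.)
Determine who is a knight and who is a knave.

Knights: A and C. Knaves: B.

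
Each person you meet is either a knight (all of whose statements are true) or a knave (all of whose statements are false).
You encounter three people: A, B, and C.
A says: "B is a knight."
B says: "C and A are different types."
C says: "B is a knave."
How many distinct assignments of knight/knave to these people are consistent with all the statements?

1

Consistent assignments:
  A=knight, B=knight, C=knave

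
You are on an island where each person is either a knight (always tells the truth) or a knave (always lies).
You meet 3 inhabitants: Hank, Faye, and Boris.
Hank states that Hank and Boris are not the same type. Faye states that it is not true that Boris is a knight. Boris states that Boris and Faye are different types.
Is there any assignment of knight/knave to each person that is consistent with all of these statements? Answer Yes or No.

No

Checking all 8 assignments, each has at least one speaker whose statement's truth value contradicts their type.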